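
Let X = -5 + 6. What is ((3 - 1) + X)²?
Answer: 9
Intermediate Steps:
X = 1
((3 - 1) + X)² = ((3 - 1) + 1)² = (2 + 1)² = 3² = 9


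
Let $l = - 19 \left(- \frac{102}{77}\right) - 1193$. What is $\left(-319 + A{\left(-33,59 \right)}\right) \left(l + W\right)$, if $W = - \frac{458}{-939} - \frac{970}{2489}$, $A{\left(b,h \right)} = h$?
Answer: $\frac{54638424013940}{179962167} \approx 3.0361 \cdot 10^{5}$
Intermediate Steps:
$W = \frac{229132}{2337171}$ ($W = \left(-458\right) \left(- \frac{1}{939}\right) - \frac{970}{2489} = \frac{458}{939} - \frac{970}{2489} = \frac{229132}{2337171} \approx 0.098038$)
$l = - \frac{89923}{77}$ ($l = - 19 \left(\left(-102\right) \frac{1}{77}\right) - 1193 = \left(-19\right) \left(- \frac{102}{77}\right) - 1193 = \frac{1938}{77} - 1193 = - \frac{89923}{77} \approx -1167.8$)
$\left(-319 + A{\left(-33,59 \right)}\right) \left(l + W\right) = \left(-319 + 59\right) \left(- \frac{89923}{77} + \frac{229132}{2337171}\right) = \left(-260\right) \left(- \frac{210147784669}{179962167}\right) = \frac{54638424013940}{179962167}$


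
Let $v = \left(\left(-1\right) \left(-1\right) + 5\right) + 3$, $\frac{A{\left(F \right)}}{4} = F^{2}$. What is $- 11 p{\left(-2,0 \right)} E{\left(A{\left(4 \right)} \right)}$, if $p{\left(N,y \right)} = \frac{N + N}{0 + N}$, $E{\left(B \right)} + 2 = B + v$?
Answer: $-1562$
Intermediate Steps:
$A{\left(F \right)} = 4 F^{2}$
$v = 9$ ($v = \left(1 + 5\right) + 3 = 6 + 3 = 9$)
$E{\left(B \right)} = 7 + B$ ($E{\left(B \right)} = -2 + \left(B + 9\right) = -2 + \left(9 + B\right) = 7 + B$)
$p{\left(N,y \right)} = 2$ ($p{\left(N,y \right)} = \frac{2 N}{N} = 2$)
$- 11 p{\left(-2,0 \right)} E{\left(A{\left(4 \right)} \right)} = \left(-11\right) 2 \left(7 + 4 \cdot 4^{2}\right) = - 22 \left(7 + 4 \cdot 16\right) = - 22 \left(7 + 64\right) = \left(-22\right) 71 = -1562$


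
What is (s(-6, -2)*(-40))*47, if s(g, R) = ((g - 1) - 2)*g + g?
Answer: -90240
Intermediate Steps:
s(g, R) = g + g*(-3 + g) (s(g, R) = ((-1 + g) - 2)*g + g = (-3 + g)*g + g = g*(-3 + g) + g = g + g*(-3 + g))
(s(-6, -2)*(-40))*47 = (-6*(-2 - 6)*(-40))*47 = (-6*(-8)*(-40))*47 = (48*(-40))*47 = -1920*47 = -90240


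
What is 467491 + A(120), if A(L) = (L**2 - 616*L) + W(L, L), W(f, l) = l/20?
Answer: 407977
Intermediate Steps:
W(f, l) = l/20 (W(f, l) = l*(1/20) = l/20)
A(L) = L**2 - 12319*L/20 (A(L) = (L**2 - 616*L) + L/20 = L**2 - 12319*L/20)
467491 + A(120) = 467491 + (1/20)*120*(-12319 + 20*120) = 467491 + (1/20)*120*(-12319 + 2400) = 467491 + (1/20)*120*(-9919) = 467491 - 59514 = 407977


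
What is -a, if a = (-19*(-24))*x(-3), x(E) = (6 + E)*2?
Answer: -2736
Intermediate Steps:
x(E) = 12 + 2*E
a = 2736 (a = (-19*(-24))*(12 + 2*(-3)) = 456*(12 - 6) = 456*6 = 2736)
-a = -1*2736 = -2736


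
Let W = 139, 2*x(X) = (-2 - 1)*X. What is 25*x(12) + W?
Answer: -311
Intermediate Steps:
x(X) = -3*X/2 (x(X) = ((-2 - 1)*X)/2 = (-3*X)/2 = -3*X/2)
25*x(12) + W = 25*(-3/2*12) + 139 = 25*(-18) + 139 = -450 + 139 = -311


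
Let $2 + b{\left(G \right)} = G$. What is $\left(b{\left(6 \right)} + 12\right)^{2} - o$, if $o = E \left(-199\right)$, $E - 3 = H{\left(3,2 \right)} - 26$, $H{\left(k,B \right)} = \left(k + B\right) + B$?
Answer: $-2928$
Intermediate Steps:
$b{\left(G \right)} = -2 + G$
$H{\left(k,B \right)} = k + 2 B$ ($H{\left(k,B \right)} = \left(B + k\right) + B = k + 2 B$)
$E = -16$ ($E = 3 + \left(\left(3 + 2 \cdot 2\right) - 26\right) = 3 + \left(\left(3 + 4\right) - 26\right) = 3 + \left(7 - 26\right) = 3 - 19 = -16$)
$o = 3184$ ($o = \left(-16\right) \left(-199\right) = 3184$)
$\left(b{\left(6 \right)} + 12\right)^{2} - o = \left(\left(-2 + 6\right) + 12\right)^{2} - 3184 = \left(4 + 12\right)^{2} - 3184 = 16^{2} - 3184 = 256 - 3184 = -2928$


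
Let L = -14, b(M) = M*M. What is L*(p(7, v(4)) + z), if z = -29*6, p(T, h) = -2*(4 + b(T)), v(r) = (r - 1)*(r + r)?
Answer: 3920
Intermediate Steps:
b(M) = M²
v(r) = 2*r*(-1 + r) (v(r) = (-1 + r)*(2*r) = 2*r*(-1 + r))
p(T, h) = -8 - 2*T² (p(T, h) = -2*(4 + T²) = -8 - 2*T²)
z = -174
L*(p(7, v(4)) + z) = -14*((-8 - 2*7²) - 174) = -14*((-8 - 2*49) - 174) = -14*((-8 - 98) - 174) = -14*(-106 - 174) = -14*(-280) = 3920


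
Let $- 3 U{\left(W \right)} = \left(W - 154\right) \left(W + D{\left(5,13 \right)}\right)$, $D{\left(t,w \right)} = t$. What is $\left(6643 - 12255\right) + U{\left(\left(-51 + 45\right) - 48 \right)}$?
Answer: $- \frac{27028}{3} \approx -9009.3$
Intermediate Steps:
$U{\left(W \right)} = - \frac{\left(-154 + W\right) \left(5 + W\right)}{3}$ ($U{\left(W \right)} = - \frac{\left(W - 154\right) \left(W + 5\right)}{3} = - \frac{\left(-154 + W\right) \left(5 + W\right)}{3}$)
$\left(6643 - 12255\right) + U{\left(\left(-51 + 45\right) - 48 \right)} = \left(6643 - 12255\right) + \left(\frac{770}{3} - \frac{\left(\left(-51 + 45\right) - 48\right)^{2}}{3} + \frac{149 \left(\left(-51 + 45\right) - 48\right)}{3}\right) = -5612 + \left(\frac{770}{3} - \frac{\left(-6 - 48\right)^{2}}{3} + \frac{149 \left(-6 - 48\right)}{3}\right) = -5612 + \left(\frac{770}{3} - \frac{\left(-54\right)^{2}}{3} + \frac{149}{3} \left(-54\right)\right) = -5612 - \frac{10192}{3} = - \frac{27028}{3}$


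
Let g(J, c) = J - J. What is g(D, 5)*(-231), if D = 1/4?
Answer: 0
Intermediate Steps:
D = ¼ (D = 1*(¼) = ¼ ≈ 0.25000)
g(J, c) = 0
g(D, 5)*(-231) = 0*(-231) = 0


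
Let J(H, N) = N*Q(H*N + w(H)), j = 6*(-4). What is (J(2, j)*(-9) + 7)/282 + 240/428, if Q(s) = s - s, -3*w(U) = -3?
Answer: 17669/30174 ≈ 0.58557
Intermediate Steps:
w(U) = 1 (w(U) = -1/3*(-3) = 1)
Q(s) = 0
j = -24
J(H, N) = 0 (J(H, N) = N*0 = 0)
(J(2, j)*(-9) + 7)/282 + 240/428 = (0*(-9) + 7)/282 + 240/428 = (0 + 7)*(1/282) + 240*(1/428) = 7*(1/282) + 60/107 = 7/282 + 60/107 = 17669/30174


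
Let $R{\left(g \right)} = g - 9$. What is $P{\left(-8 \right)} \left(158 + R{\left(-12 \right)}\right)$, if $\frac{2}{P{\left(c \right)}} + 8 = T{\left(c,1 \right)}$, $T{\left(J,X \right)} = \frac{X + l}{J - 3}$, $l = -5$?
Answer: $- \frac{1507}{42} \approx -35.881$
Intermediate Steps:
$T{\left(J,X \right)} = \frac{-5 + X}{-3 + J}$ ($T{\left(J,X \right)} = \frac{X - 5}{J - 3} = \frac{-5 + X}{-3 + J}$)
$P{\left(c \right)} = \frac{2}{-8 - \frac{4}{-3 + c}}$ ($P{\left(c \right)} = \frac{2}{-8 + \frac{-5 + 1}{-3 + c}} = \frac{2}{-8 + \frac{1}{-3 + c} \left(-4\right)} = \frac{2}{-8 - \frac{4}{-3 + c}}$)
$R{\left(g \right)} = -9 + g$
$P{\left(-8 \right)} \left(158 + R{\left(-12 \right)}\right) = \frac{3 - -8}{2 \left(-5 + 2 \left(-8\right)\right)} \left(158 - 21\right) = \frac{3 + 8}{2 \left(-5 - 16\right)} \left(158 - 21\right) = \frac{1}{2} \frac{1}{-21} \cdot 11 \cdot 137 = \frac{1}{2} \left(- \frac{1}{21}\right) 11 \cdot 137 = \left(- \frac{11}{42}\right) 137 = - \frac{1507}{42}$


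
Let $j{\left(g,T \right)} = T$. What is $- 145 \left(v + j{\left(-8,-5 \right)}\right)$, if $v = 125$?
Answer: $-17400$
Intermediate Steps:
$- 145 \left(v + j{\left(-8,-5 \right)}\right) = - 145 \left(125 - 5\right) = \left(-145\right) 120 = -17400$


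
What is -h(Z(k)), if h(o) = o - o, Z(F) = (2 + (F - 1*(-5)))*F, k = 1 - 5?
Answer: 0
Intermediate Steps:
k = -4
Z(F) = F*(7 + F) (Z(F) = (2 + (F + 5))*F = (2 + (5 + F))*F = (7 + F)*F = F*(7 + F))
h(o) = 0
-h(Z(k)) = -1*0 = 0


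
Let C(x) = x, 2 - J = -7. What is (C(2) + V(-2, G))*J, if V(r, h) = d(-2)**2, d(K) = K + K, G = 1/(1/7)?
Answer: 162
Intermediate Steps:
J = 9 (J = 2 - 1*(-7) = 2 + 7 = 9)
G = 7 (G = 1/(1/7) = 7)
d(K) = 2*K
V(r, h) = 16 (V(r, h) = (2*(-2))**2 = (-4)**2 = 16)
(C(2) + V(-2, G))*J = (2 + 16)*9 = 18*9 = 162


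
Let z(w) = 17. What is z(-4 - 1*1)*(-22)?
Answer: -374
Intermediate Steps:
z(-4 - 1*1)*(-22) = 17*(-22) = -374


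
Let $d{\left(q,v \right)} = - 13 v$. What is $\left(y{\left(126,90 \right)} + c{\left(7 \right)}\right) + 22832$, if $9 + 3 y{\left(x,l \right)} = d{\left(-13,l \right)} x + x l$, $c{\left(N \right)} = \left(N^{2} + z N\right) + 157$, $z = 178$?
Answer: $-21079$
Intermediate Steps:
$c{\left(N \right)} = 157 + N^{2} + 178 N$ ($c{\left(N \right)} = \left(N^{2} + 178 N\right) + 157 = 157 + N^{2} + 178 N$)
$y{\left(x,l \right)} = -3 - 4 l x$ ($y{\left(x,l \right)} = -3 + \frac{- 13 l x + x l}{3} = -3 + \frac{- 13 l x + l x}{3} = -3 + \frac{\left(-12\right) l x}{3} = -3 - 4 l x$)
$\left(y{\left(126,90 \right)} + c{\left(7 \right)}\right) + 22832 = \left(\left(-3 - 360 \cdot 126\right) + \left(157 + 7^{2} + 178 \cdot 7\right)\right) + 22832 = \left(\left(-3 - 45360\right) + \left(157 + 49 + 1246\right)\right) + 22832 = \left(-45363 + 1452\right) + 22832 = -43911 + 22832 = -21079$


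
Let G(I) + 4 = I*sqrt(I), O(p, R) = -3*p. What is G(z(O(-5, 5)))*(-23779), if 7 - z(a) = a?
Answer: 95116 + 380464*I*sqrt(2) ≈ 95116.0 + 5.3806e+5*I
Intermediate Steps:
z(a) = 7 - a
G(I) = -4 + I**(3/2) (G(I) = -4 + I*sqrt(I) = -4 + I**(3/2))
G(z(O(-5, 5)))*(-23779) = (-4 + (7 - (-3)*(-5))**(3/2))*(-23779) = (-4 + (7 - 1*15)**(3/2))*(-23779) = (-4 + (7 - 15)**(3/2))*(-23779) = (-4 + (-8)**(3/2))*(-23779) = (-4 - 16*I*sqrt(2))*(-23779) = 95116 + 380464*I*sqrt(2)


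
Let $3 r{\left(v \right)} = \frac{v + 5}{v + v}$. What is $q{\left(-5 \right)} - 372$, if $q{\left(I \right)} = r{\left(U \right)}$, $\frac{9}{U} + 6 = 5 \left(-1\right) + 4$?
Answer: $- \frac{10057}{27} \approx -372.48$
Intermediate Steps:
$U = - \frac{9}{7}$ ($U = \frac{9}{-6 + \left(5 \left(-1\right) + 4\right)} = \frac{9}{-6 + \left(-5 + 4\right)} = \frac{9}{-6 - 1} = \frac{9}{-7} = 9 \left(- \frac{1}{7}\right) = - \frac{9}{7} \approx -1.2857$)
$r{\left(v \right)} = \frac{5 + v}{6 v}$ ($r{\left(v \right)} = \frac{\left(v + 5\right) \frac{1}{v + v}}{3} = \frac{\left(5 + v\right) \frac{1}{2 v}}{3} = \frac{\frac{1}{2} \frac{1}{v} \left(5 + v\right)}{3} = \frac{5 + v}{6 v}$)
$q{\left(I \right)} = - \frac{13}{27}$ ($q{\left(I \right)} = \frac{5 - \frac{9}{7}}{6 \left(- \frac{9}{7}\right)} = \frac{1}{6} \left(- \frac{7}{9}\right) \frac{26}{7} = - \frac{13}{27}$)
$q{\left(-5 \right)} - 372 = - \frac{13}{27} - 372 = - \frac{10057}{27}$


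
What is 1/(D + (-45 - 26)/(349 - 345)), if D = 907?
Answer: 4/3557 ≈ 0.0011245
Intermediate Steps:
1/(D + (-45 - 26)/(349 - 345)) = 1/(907 + (-45 - 26)/(349 - 345)) = 1/(907 - 71/4) = 1/(3557/4) = 4/3557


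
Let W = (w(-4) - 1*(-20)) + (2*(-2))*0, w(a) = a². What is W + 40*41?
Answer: 1676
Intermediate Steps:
W = 36 (W = ((-4)² - 1*(-20)) + (2*(-2))*0 = (16 + 20) - 4*0 = 36 + 0 = 36)
W + 40*41 = 36 + 40*41 = 36 + 1640 = 1676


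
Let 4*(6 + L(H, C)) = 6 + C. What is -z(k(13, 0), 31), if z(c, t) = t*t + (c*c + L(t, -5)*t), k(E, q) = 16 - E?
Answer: -3167/4 ≈ -791.75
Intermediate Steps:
L(H, C) = -9/2 + C/4 (L(H, C) = -6 + (6 + C)/4 = -6 + (3/2 + C/4) = -9/2 + C/4)
z(c, t) = c**2 + t**2 - 23*t/4 (z(c, t) = t*t + (c*c + (-9/2 + (1/4)*(-5))*t) = t**2 + (c**2 + (-9/2 - 5/4)*t) = t**2 + (c**2 - 23*t/4) = c**2 + t**2 - 23*t/4)
-z(k(13, 0), 31) = -((16 - 1*13)**2 + 31**2 - 23/4*31) = -((16 - 13)**2 + 961 - 713/4) = -(3**2 + 961 - 713/4) = -(9 + 961 - 713/4) = -1*3167/4 = -3167/4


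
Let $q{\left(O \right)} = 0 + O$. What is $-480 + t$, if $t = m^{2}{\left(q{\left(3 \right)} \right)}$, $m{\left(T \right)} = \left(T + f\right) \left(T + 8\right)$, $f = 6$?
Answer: $9321$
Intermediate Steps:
$q{\left(O \right)} = O$
$m{\left(T \right)} = \left(6 + T\right) \left(8 + T\right)$ ($m{\left(T \right)} = \left(T + 6\right) \left(T + 8\right) = \left(6 + T\right) \left(8 + T\right)$)
$t = 9801$ ($t = \left(48 + 3^{2} + 14 \cdot 3\right)^{2} = \left(48 + 9 + 42\right)^{2} = 99^{2} = 9801$)
$-480 + t = -480 + 9801 = 9321$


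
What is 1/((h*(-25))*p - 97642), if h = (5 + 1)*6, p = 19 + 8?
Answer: -1/121942 ≈ -8.2006e-6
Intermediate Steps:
p = 27
h = 36 (h = 6*6 = 36)
1/((h*(-25))*p - 97642) = 1/((36*(-25))*27 - 97642) = 1/(-900*27 - 97642) = 1/(-24300 - 97642) = 1/(-121942) = -1/121942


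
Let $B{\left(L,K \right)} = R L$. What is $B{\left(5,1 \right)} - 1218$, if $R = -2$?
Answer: $-1228$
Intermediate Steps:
$B{\left(L,K \right)} = - 2 L$
$B{\left(5,1 \right)} - 1218 = \left(-2\right) 5 - 1218 = -10 - 1218 = -1228$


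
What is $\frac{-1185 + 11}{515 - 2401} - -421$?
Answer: $\frac{397590}{943} \approx 421.62$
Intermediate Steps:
$\frac{-1185 + 11}{515 - 2401} - -421 = - \frac{1174}{-1886} + 421 = \left(-1174\right) \left(- \frac{1}{1886}\right) + 421 = \frac{587}{943} + 421 = \frac{397590}{943}$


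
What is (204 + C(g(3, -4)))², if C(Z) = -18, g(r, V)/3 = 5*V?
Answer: 34596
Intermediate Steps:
g(r, V) = 15*V (g(r, V) = 3*(5*V) = 15*V)
(204 + C(g(3, -4)))² = (204 - 18)² = 186² = 34596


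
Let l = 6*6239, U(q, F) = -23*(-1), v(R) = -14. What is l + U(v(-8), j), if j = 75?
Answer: 37457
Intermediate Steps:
U(q, F) = 23
l = 37434
l + U(v(-8), j) = 37434 + 23 = 37457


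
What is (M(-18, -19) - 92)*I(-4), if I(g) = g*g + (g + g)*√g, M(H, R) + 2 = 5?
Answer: -1424 + 1424*I ≈ -1424.0 + 1424.0*I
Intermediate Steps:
M(H, R) = 3 (M(H, R) = -2 + 5 = 3)
I(g) = g² + 2*g^(3/2) (I(g) = g² + (2*g)*√g = g² + 2*g^(3/2))
(M(-18, -19) - 92)*I(-4) = (3 - 92)*((-4)² + 2*(-4)^(3/2)) = -89*(16 + 2*(-8*I)) = -89*(16 - 16*I) = -1424 + 1424*I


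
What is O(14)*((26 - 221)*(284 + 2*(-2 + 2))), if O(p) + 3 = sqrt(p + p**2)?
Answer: 166140 - 55380*sqrt(210) ≈ -6.3639e+5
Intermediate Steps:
O(p) = -3 + sqrt(p + p**2)
O(14)*((26 - 221)*(284 + 2*(-2 + 2))) = (-3 + sqrt(14*(1 + 14)))*((26 - 221)*(284 + 2*(-2 + 2))) = (-3 + sqrt(14*15))*(-195*(284 + 2*0)) = (-3 + sqrt(210))*(-195*(284 + 0)) = (-3 + sqrt(210))*(-195*284) = (-3 + sqrt(210))*(-55380) = 166140 - 55380*sqrt(210)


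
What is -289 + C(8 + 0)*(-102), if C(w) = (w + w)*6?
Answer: -10081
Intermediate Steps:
C(w) = 12*w (C(w) = (2*w)*6 = 12*w)
-289 + C(8 + 0)*(-102) = -289 + (12*(8 + 0))*(-102) = -289 + (12*8)*(-102) = -289 + 96*(-102) = -289 - 9792 = -10081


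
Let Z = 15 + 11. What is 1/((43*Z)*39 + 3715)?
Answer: 1/47317 ≈ 2.1134e-5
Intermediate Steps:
Z = 26
1/((43*Z)*39 + 3715) = 1/((43*26)*39 + 3715) = 1/(1118*39 + 3715) = 1/(43602 + 3715) = 1/47317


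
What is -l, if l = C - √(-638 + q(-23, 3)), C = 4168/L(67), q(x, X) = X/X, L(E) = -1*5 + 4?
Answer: 4168 + 7*I*√13 ≈ 4168.0 + 25.239*I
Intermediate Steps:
L(E) = -1 (L(E) = -5 + 4 = -1)
q(x, X) = 1
C = -4168 (C = 4168/(-1) = 4168*(-1) = -4168)
l = -4168 - 7*I*√13 (l = -4168 - √(-638 + 1) = -4168 - √(-637) = -4168 - 7*I*√13 ≈ -4168.0 - 25.239*I)
-l = -(-4168 - 7*I*√13) = 4168 + 7*I*√13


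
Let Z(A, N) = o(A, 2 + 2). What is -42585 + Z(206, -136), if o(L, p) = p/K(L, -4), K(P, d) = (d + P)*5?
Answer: -21505423/505 ≈ -42585.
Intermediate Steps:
K(P, d) = 5*P + 5*d (K(P, d) = (P + d)*5 = 5*P + 5*d)
o(L, p) = p/(-20 + 5*L) (o(L, p) = p/(5*L + 5*(-4)) = p/(5*L - 20) = p/(-20 + 5*L))
Z(A, N) = 4/(5*(-4 + A)) (Z(A, N) = (2 + 2)/(5*(-4 + A)) = (⅕)*4/(-4 + A) = 4/(5*(-4 + A)))
-42585 + Z(206, -136) = -42585 + 4/(5*(-4 + 206)) = -42585 + (⅘)/202 = -42585 + (⅘)*(1/202) = -42585 + 2/505 = -21505423/505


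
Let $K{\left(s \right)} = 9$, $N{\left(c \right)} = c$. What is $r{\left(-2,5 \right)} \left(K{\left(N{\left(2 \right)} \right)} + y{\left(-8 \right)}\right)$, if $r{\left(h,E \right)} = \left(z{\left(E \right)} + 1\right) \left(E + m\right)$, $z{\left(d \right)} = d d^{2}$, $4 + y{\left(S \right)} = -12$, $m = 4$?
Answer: $-7938$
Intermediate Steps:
$y{\left(S \right)} = -16$ ($y{\left(S \right)} = -4 - 12 = -16$)
$z{\left(d \right)} = d^{3}$
$r{\left(h,E \right)} = \left(1 + E^{3}\right) \left(4 + E\right)$ ($r{\left(h,E \right)} = \left(E^{3} + 1\right) \left(E + 4\right) = \left(1 + E^{3}\right) \left(4 + E\right)$)
$r{\left(-2,5 \right)} \left(K{\left(N{\left(2 \right)} \right)} + y{\left(-8 \right)}\right) = \left(4 + 5 + 5^{4} + 4 \cdot 5^{3}\right) \left(9 - 16\right) = \left(4 + 5 + 625 + 4 \cdot 125\right) \left(-7\right) = \left(4 + 5 + 625 + 500\right) \left(-7\right) = 1134 \left(-7\right) = -7938$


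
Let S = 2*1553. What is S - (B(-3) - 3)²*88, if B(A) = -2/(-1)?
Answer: 3018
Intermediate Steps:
B(A) = 2 (B(A) = -2*(-1) = 2)
S = 3106
S - (B(-3) - 3)²*88 = 3106 - (2 - 3)²*88 = 3106 - (-1)²*88 = 3106 - 88 = 3018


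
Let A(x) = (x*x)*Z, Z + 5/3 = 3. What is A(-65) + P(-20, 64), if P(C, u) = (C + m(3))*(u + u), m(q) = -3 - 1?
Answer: 7684/3 ≈ 2561.3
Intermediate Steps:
Z = 4/3 (Z = -5/3 + 3 = 4/3 ≈ 1.3333)
m(q) = -4
P(C, u) = 2*u*(-4 + C) (P(C, u) = (C - 4)*(u + u) = (-4 + C)*(2*u) = 2*u*(-4 + C))
A(x) = 4*x²/3 (A(x) = (x*x)*(4/3) = x²*(4/3) = 4*x²/3)
A(-65) + P(-20, 64) = (4/3)*(-65)² + 2*64*(-4 - 20) = (4/3)*4225 + 2*64*(-24) = 16900/3 - 3072 = 7684/3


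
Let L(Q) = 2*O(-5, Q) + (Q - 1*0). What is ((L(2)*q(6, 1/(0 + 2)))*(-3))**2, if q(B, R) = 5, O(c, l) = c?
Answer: 14400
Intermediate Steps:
L(Q) = -10 + Q (L(Q) = 2*(-5) + (Q - 1*0) = -10 + (Q + 0) = -10 + Q)
((L(2)*q(6, 1/(0 + 2)))*(-3))**2 = (((-10 + 2)*5)*(-3))**2 = (-8*5*(-3))**2 = (-40*(-3))**2 = 120**2 = 14400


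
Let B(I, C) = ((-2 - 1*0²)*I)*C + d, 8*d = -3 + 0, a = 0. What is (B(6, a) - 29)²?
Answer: 55225/64 ≈ 862.89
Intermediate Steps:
d = -3/8 (d = (-3 + 0)/8 = (⅛)*(-3) = -3/8 ≈ -0.37500)
B(I, C) = -3/8 - 2*C*I (B(I, C) = ((-2 - 1*0²)*I)*C - 3/8 = ((-2 - 1*0)*I)*C - 3/8 = ((-2 + 0)*I)*C - 3/8 = (-2*I)*C - 3/8 = -2*C*I - 3/8 = -3/8 - 2*C*I)
(B(6, a) - 29)² = ((-3/8 - 2*0*6) - 29)² = ((-3/8 + 0) - 29)² = (-3/8 - 29)² = (-235/8)² = 55225/64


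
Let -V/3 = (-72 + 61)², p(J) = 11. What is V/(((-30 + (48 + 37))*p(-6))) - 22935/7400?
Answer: -1095/296 ≈ -3.6993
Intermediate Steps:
V = -363 (V = -3*(-72 + 61)² = -3*(-11)² = -3*121 = -363)
V/(((-30 + (48 + 37))*p(-6))) - 22935/7400 = -363*1/(11*(-30 + (48 + 37))) - 22935/7400 = -363*1/(11*(-30 + 85)) - 22935*1/7400 = -363/(55*11) - 4587/1480 = -363/605 - 4587/1480 = -363*1/605 - 4587/1480 = -⅗ - 4587/1480 = -1095/296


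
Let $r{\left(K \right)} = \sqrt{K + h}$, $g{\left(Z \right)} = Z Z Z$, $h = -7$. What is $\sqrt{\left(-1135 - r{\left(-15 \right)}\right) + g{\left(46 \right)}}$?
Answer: $\sqrt{96201 - i \sqrt{22}} \approx 310.16 - 0.008 i$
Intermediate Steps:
$g{\left(Z \right)} = Z^{3}$ ($g{\left(Z \right)} = Z Z^{2} = Z^{3}$)
$r{\left(K \right)} = \sqrt{-7 + K}$ ($r{\left(K \right)} = \sqrt{K - 7} = \sqrt{-7 + K}$)
$\sqrt{\left(-1135 - r{\left(-15 \right)}\right) + g{\left(46 \right)}} = \sqrt{\left(-1135 - \sqrt{-7 - 15}\right) + 46^{3}} = \sqrt{\left(-1135 - \sqrt{-22}\right) + 97336} = \sqrt{\left(-1135 - i \sqrt{22}\right) + 97336} = \sqrt{96201 - i \sqrt{22}}$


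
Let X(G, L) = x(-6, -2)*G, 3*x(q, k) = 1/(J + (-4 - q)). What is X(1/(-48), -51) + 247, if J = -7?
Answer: 177841/720 ≈ 247.00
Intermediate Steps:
x(q, k) = 1/(3*(-11 - q)) (x(q, k) = 1/(3*(-7 + (-4 - q))) = 1/(3*(-11 - q)))
X(G, L) = -G/15 (X(G, L) = (-1/(33 + 3*(-6)))*G = (-1/(33 - 18))*G = (-1/15)*G = (-1*1/15)*G = -G/15)
X(1/(-48), -51) + 247 = -1/15/(-48) + 247 = -1/15*(-1/48) + 247 = 1/720 + 247 = 177841/720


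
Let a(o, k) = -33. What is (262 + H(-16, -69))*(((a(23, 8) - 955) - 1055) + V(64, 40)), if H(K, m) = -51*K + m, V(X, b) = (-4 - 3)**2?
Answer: -2011946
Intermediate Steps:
V(X, b) = 49 (V(X, b) = (-7)**2 = 49)
H(K, m) = m - 51*K
(262 + H(-16, -69))*(((a(23, 8) - 955) - 1055) + V(64, 40)) = (262 + (-69 - 51*(-16)))*(((-33 - 955) - 1055) + 49) = (262 + (-69 + 816))*((-988 - 1055) + 49) = (262 + 747)*(-2043 + 49) = 1009*(-1994) = -2011946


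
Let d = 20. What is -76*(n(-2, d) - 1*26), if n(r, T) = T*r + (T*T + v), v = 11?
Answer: -26220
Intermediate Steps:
n(r, T) = 11 + T² + T*r (n(r, T) = T*r + (T*T + 11) = T*r + (T² + 11) = T*r + (11 + T²) = 11 + T² + T*r)
-76*(n(-2, d) - 1*26) = -76*((11 + 20² + 20*(-2)) - 1*26) = -76*((11 + 400 - 40) - 26) = -76*(371 - 26) = -76*345 = -26220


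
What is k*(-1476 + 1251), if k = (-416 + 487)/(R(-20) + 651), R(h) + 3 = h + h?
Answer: -15975/608 ≈ -26.275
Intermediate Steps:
R(h) = -3 + 2*h (R(h) = -3 + (h + h) = -3 + 2*h)
k = 71/608 (k = (-416 + 487)/((-3 + 2*(-20)) + 651) = 71/((-3 - 40) + 651) = 71/(-43 + 651) = 71/608 ≈ 0.11678)
k*(-1476 + 1251) = 71*(-1476 + 1251)/608 = (71/608)*(-225) = -15975/608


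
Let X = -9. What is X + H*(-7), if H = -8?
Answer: 47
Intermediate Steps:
X + H*(-7) = -9 - 8*(-7) = -9 + 56 = 47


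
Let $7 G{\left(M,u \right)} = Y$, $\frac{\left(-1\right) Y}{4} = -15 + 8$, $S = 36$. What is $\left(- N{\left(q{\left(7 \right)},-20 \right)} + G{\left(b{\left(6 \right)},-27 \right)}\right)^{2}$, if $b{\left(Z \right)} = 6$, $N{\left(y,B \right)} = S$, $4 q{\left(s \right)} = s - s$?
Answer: $1024$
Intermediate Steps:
$q{\left(s \right)} = 0$ ($q{\left(s \right)} = \frac{s - s}{4} = \frac{1}{4} \cdot 0 = 0$)
$N{\left(y,B \right)} = 36$
$Y = 28$ ($Y = - 4 \left(-15 + 8\right) = \left(-4\right) \left(-7\right) = 28$)
$G{\left(M,u \right)} = 4$ ($G{\left(M,u \right)} = \frac{1}{7} \cdot 28 = 4$)
$\left(- N{\left(q{\left(7 \right)},-20 \right)} + G{\left(b{\left(6 \right)},-27 \right)}\right)^{2} = \left(\left(-1\right) 36 + 4\right)^{2} = \left(-36 + 4\right)^{2} = \left(-32\right)^{2} = 1024$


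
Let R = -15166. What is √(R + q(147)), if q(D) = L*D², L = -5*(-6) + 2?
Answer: √676322 ≈ 822.39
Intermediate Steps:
L = 32 (L = 30 + 2 = 32)
q(D) = 32*D²
√(R + q(147)) = √(-15166 + 32*147²) = √(-15166 + 32*21609) = √(-15166 + 691488) = √676322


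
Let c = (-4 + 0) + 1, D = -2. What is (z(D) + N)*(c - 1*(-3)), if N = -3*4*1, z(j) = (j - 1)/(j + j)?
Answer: 0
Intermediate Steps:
z(j) = (-1 + j)/(2*j) (z(j) = (-1 + j)/((2*j)) = (-1 + j)*(1/(2*j)) = (-1 + j)/(2*j))
c = -3 (c = -4 + 1 = -3)
N = -12 (N = -12*1 = -12)
(z(D) + N)*(c - 1*(-3)) = ((½)*(-1 - 2)/(-2) - 12)*(-3 - 1*(-3)) = ((½)*(-½)*(-3) - 12)*(-3 + 3) = (¾ - 12)*0 = -45/4*0 = 0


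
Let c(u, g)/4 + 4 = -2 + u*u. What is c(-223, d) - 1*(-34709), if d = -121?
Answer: 233601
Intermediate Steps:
c(u, g) = -24 + 4*u² (c(u, g) = -16 + 4*(-2 + u*u) = -16 + 4*(-2 + u²) = -16 + (-8 + 4*u²) = -24 + 4*u²)
c(-223, d) - 1*(-34709) = (-24 + 4*(-223)²) - 1*(-34709) = (-24 + 4*49729) + 34709 = (-24 + 198916) + 34709 = 198892 + 34709 = 233601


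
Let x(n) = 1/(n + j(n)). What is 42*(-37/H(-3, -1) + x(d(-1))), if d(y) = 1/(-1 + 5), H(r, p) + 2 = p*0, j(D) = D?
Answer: 861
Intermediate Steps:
H(r, p) = -2 (H(r, p) = -2 + p*0 = -2 + 0 = -2)
d(y) = ¼ (d(y) = 1/4 = ¼)
x(n) = 1/(2*n) (x(n) = 1/(n + n) = 1/(2*n))
42*(-37/H(-3, -1) + x(d(-1))) = 42*(-37/(-2) + 1/(2*(¼))) = 42*(-37*(-½) + (½)*4) = 42*(37/2 + 2) = 42*(41/2) = 861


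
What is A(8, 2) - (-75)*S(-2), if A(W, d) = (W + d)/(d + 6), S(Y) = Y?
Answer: -595/4 ≈ -148.75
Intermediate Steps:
A(W, d) = (W + d)/(6 + d)
A(8, 2) - (-75)*S(-2) = (8 + 2)/(6 + 2) - (-75)*(-2) = 10/8 - 25*6 = (⅛)*10 - 150 = 5/4 - 150 = -595/4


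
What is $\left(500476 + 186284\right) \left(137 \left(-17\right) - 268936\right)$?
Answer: $-186293951400$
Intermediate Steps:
$\left(500476 + 186284\right) \left(137 \left(-17\right) - 268936\right) = 686760 \left(-2329 - 268936\right) = 686760 \left(-271265\right) = -186293951400$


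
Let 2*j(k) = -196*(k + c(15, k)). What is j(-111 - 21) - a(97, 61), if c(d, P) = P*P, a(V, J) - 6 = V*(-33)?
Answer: -1691421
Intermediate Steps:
a(V, J) = 6 - 33*V (a(V, J) = 6 + V*(-33) = 6 - 33*V)
c(d, P) = P**2
j(k) = -98*k - 98*k**2 (j(k) = (-196*(k + k**2))/2 = (-196*k - 196*k**2)/2 = -98*k - 98*k**2)
j(-111 - 21) - a(97, 61) = 98*(-111 - 21)*(-1 - (-111 - 21)) - (6 - 33*97) = 98*(-132)*(-1 - 1*(-132)) - (6 - 3201) = 98*(-132)*(-1 + 132) - 1*(-3195) = 98*(-132)*131 + 3195 = -1694616 + 3195 = -1691421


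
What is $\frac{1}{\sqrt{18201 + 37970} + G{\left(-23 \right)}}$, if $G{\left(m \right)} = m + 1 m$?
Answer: $\frac{46}{54055} + \frac{\sqrt{56171}}{54055} \approx 0.0052355$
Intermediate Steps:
$G{\left(m \right)} = 2 m$ ($G{\left(m \right)} = m + m = 2 m$)
$\frac{1}{\sqrt{18201 + 37970} + G{\left(-23 \right)}} = \frac{1}{\sqrt{18201 + 37970} + 2 \left(-23\right)} = \frac{1}{\sqrt{56171} - 46} = \frac{1}{-46 + \sqrt{56171}}$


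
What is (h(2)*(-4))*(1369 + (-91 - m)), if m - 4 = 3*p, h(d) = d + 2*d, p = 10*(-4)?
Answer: -33456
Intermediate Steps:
p = -40
h(d) = 3*d
m = -116 (m = 4 + 3*(-40) = 4 - 120 = -116)
(h(2)*(-4))*(1369 + (-91 - m)) = ((3*2)*(-4))*(1369 + (-91 - 1*(-116))) = (6*(-4))*(1369 + (-91 + 116)) = -24*(1369 + 25) = -24*1394 = -33456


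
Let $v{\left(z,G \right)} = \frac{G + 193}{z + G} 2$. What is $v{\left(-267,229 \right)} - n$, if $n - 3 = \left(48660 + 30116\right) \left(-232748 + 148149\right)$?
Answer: $\frac{126623045177}{19} \approx 6.6644 \cdot 10^{9}$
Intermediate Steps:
$n = -6664370821$ ($n = 3 + \left(48660 + 30116\right) \left(-232748 + 148149\right) = 3 + 78776 \left(-84599\right) = 3 - 6664370824 = -6664370821$)
$v{\left(z,G \right)} = \frac{2 \left(193 + G\right)}{G + z}$ ($v{\left(z,G \right)} = \frac{193 + G}{G + z} 2 = \frac{2 \left(193 + G\right)}{G + z}$)
$v{\left(-267,229 \right)} - n = \frac{2 \left(193 + 229\right)}{229 - 267} - -6664370821 = 2 \frac{1}{-38} \cdot 422 + 6664370821 = 2 \left(- \frac{1}{38}\right) 422 + 6664370821 = - \frac{422}{19} + 6664370821 = \frac{126623045177}{19}$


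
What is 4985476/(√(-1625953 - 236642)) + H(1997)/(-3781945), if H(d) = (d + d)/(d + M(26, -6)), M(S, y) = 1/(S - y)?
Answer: -127808/241685195225 - 4985476*I*√2555/68985 ≈ -5.2882e-7 - 3653.0*I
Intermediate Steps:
H(d) = 2*d/(1/32 + d) (H(d) = (d + d)/(d + 1/(26 - 1*(-6))) = (2*d)/(d + 1/(26 + 6)) = (2*d)/(d + 1/32) = (2*d)/(1/32 + d) = 2*d/(1/32 + d))
4985476/(√(-1625953 - 236642)) + H(1997)/(-3781945) = 4985476/(√(-1625953 - 236642)) + (64*1997/(1 + 32*1997))/(-3781945) = 4985476/(√(-1862595)) + (64*1997/(1 + 63904))*(-1/3781945) = 4985476/((27*I*√2555)) + (64*1997/63905)*(-1/3781945) = 4985476*(-I*√2555/68985) + (64*1997*(1/63905))*(-1/3781945) = -4985476*I*√2555/68985 + (127808/63905)*(-1/3781945) = -4985476*I*√2555/68985 - 127808/241685195225 = -127808/241685195225 - 4985476*I*√2555/68985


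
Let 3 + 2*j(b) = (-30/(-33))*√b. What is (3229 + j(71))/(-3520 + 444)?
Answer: -6455/6152 - 5*√71/33836 ≈ -1.0505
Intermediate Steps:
j(b) = -3/2 + 5*√b/11 (j(b) = -3/2 + ((-30/(-33))*√b)/2 = -3/2 + ((-30*(-1/33))*√b)/2 = -3/2 + (10*√b/11)/2 = -3/2 + 5*√b/11)
(3229 + j(71))/(-3520 + 444) = (3229 + (-3/2 + 5*√71/11))/(-3520 + 444) = (6455/2 + 5*√71/11)/(-3076) = (6455/2 + 5*√71/11)*(-1/3076) = -6455/6152 - 5*√71/33836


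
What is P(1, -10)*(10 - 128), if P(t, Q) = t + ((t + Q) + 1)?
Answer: 826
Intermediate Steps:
P(t, Q) = 1 + Q + 2*t (P(t, Q) = t + ((Q + t) + 1) = t + (1 + Q + t) = 1 + Q + 2*t)
P(1, -10)*(10 - 128) = (1 - 10 + 2*1)*(10 - 128) = (1 - 10 + 2)*(-118) = -7*(-118) = 826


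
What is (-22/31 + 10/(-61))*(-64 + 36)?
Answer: 46256/1891 ≈ 24.461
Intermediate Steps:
(-22/31 + 10/(-61))*(-64 + 36) = (-22*1/31 + 10*(-1/61))*(-28) = (-22/31 - 10/61)*(-28) = -1652/1891*(-28) = 46256/1891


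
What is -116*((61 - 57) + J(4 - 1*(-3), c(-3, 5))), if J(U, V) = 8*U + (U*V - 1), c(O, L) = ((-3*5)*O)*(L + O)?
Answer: -79924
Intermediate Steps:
c(O, L) = -15*O*(L + O) (c(O, L) = (-15*O)*(L + O) = -15*O*(L + O))
J(U, V) = -1 + 8*U + U*V (J(U, V) = 8*U + (-1 + U*V) = -1 + 8*U + U*V)
-116*((61 - 57) + J(4 - 1*(-3), c(-3, 5))) = -116*((61 - 57) + (-1 + 8*(4 - 1*(-3)) + (4 - 1*(-3))*(-15*(-3)*(5 - 3)))) = -116*(4 + (-1 + 8*(4 + 3) + (4 + 3)*(-15*(-3)*2))) = -116*(4 + (-1 + 8*7 + 7*90)) = -116*(4 + (-1 + 56 + 630)) = -116*(4 + 685) = -116*689 = -79924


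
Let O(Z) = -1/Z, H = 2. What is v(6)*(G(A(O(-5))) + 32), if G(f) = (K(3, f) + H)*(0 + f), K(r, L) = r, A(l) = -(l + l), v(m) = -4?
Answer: -120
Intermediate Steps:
A(l) = -2*l
G(f) = 5*f (G(f) = (3 + 2)*(0 + f) = 5*f)
v(6)*(G(A(O(-5))) + 32) = -4*(5*(-(-2)/(-5)) + 32) = -4*(5*(-(-2)*(-1)/5) + 32) = -4*(5*(-2*⅕) + 32) = -4*(5*(-⅖) + 32) = -4*(-2 + 32) = -4*30 = -120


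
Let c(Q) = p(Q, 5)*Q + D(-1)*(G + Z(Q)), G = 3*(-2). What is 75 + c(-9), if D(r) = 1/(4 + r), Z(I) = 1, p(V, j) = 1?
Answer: 193/3 ≈ 64.333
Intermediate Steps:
G = -6
c(Q) = -5/3 + Q (c(Q) = 1*Q + (-6 + 1)/(4 - 1) = Q - 5/3 = -5/3 + Q)
75 + c(-9) = 75 + (-5/3 - 9) = 75 - 32/3 = 193/3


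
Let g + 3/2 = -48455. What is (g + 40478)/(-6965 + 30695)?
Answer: -5319/15820 ≈ -0.33622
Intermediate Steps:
g = -96913/2 (g = -3/2 - 48455 = -96913/2 ≈ -48457.)
(g + 40478)/(-6965 + 30695) = (-96913/2 + 40478)/(-6965 + 30695) = -15957/2/23730 = -15957/2*1/23730 = -5319/15820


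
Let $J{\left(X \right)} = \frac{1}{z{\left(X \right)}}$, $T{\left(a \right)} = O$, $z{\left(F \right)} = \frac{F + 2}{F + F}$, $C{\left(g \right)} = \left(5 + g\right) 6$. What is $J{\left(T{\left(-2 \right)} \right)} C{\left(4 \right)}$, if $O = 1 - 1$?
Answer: $0$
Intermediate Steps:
$O = 0$
$C{\left(g \right)} = 30 + 6 g$
$z{\left(F \right)} = \frac{2 + F}{2 F}$
$T{\left(a \right)} = 0$
$J{\left(X \right)} = \frac{2 X}{2 + X}$ ($J{\left(X \right)} = \frac{1}{\frac{1}{2} \frac{1}{X} \left(2 + X\right)} = \frac{2 X}{2 + X}$)
$J{\left(T{\left(-2 \right)} \right)} C{\left(4 \right)} = 2 \cdot 0 \frac{1}{2 + 0} \left(30 + 6 \cdot 4\right) = 2 \cdot 0 \cdot \frac{1}{2} \left(30 + 24\right) = 2 \cdot 0 \cdot \frac{1}{2} \cdot 54 = 0 \cdot 54 = 0$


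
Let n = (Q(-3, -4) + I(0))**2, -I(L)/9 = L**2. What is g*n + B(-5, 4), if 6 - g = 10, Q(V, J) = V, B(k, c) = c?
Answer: -32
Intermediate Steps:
g = -4 (g = 6 - 1*10 = 6 - 10 = -4)
I(L) = -9*L**2
n = 9 (n = (-3 - 9*0**2)**2 = (-3 - 9*0)**2 = (-3 + 0)**2 = (-3)**2 = 9)
g*n + B(-5, 4) = -4*9 + 4 = -36 + 4 = -32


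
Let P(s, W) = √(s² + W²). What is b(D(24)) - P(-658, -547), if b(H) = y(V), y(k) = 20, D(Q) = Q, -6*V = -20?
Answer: 20 - √732173 ≈ -835.67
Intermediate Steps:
V = 10/3 (V = -⅙*(-20) = 10/3 ≈ 3.3333)
b(H) = 20
P(s, W) = √(W² + s²)
b(D(24)) - P(-658, -547) = 20 - √((-547)² + (-658)²) = 20 - √(299209 + 432964) = 20 - √732173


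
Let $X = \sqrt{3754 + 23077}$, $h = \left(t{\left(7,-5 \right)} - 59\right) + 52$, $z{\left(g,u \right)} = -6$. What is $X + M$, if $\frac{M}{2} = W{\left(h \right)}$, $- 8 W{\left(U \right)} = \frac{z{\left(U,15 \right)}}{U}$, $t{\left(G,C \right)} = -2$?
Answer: $- \frac{1}{6} + \sqrt{26831} \approx 163.64$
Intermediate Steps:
$h = -9$ ($h = \left(-2 - 59\right) + 52 = -61 + 52 = -9$)
$W{\left(U \right)} = \frac{3}{4 U}$ ($W{\left(U \right)} = - \frac{\left(-6\right) \frac{1}{U}}{8} = \frac{3}{4 U}$)
$M = - \frac{1}{6}$ ($M = 2 \frac{3}{4 \left(-9\right)} = 2 \cdot \frac{3}{4} \left(- \frac{1}{9}\right) = 2 \left(- \frac{1}{12}\right) = - \frac{1}{6} \approx -0.16667$)
$X = \sqrt{26831} \approx 163.8$
$X + M = \sqrt{26831} - \frac{1}{6} = - \frac{1}{6} + \sqrt{26831}$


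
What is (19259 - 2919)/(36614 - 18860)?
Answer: 8170/8877 ≈ 0.92036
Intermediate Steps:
(19259 - 2919)/(36614 - 18860) = 16340/17754 = 16340*(1/17754) = 8170/8877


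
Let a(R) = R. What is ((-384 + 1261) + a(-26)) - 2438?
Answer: -1587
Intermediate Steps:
((-384 + 1261) + a(-26)) - 2438 = ((-384 + 1261) - 26) - 2438 = (877 - 26) - 2438 = 851 - 2438 = -1587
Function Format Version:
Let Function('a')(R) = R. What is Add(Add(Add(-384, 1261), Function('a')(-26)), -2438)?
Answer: -1587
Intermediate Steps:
Add(Add(Add(-384, 1261), Function('a')(-26)), -2438) = Add(Add(Add(-384, 1261), -26), -2438) = Add(Add(877, -26), -2438) = Add(851, -2438) = -1587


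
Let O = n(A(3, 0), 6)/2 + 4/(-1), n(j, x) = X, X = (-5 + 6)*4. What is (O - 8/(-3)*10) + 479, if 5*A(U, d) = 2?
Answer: 1511/3 ≈ 503.67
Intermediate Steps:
A(U, d) = ⅖ (A(U, d) = (⅕)*2 = ⅖)
X = 4 (X = 1*4 = 4)
n(j, x) = 4
O = -2 (O = 4/2 + 4/(-1) = 4*(½) + 4*(-1) = 2 - 4 = -2)
(O - 8/(-3)*10) + 479 = (-2 - 8/(-3)*10) + 479 = (-2 - 8*(-⅓)*10) + 479 = (-2 + (8/3)*10) + 479 = (-2 + 80/3) + 479 = 74/3 + 479 = 1511/3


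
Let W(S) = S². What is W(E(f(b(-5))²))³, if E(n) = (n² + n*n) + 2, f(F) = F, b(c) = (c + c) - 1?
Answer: 630641271365499276246716416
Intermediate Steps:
b(c) = -1 + 2*c (b(c) = 2*c - 1 = -1 + 2*c)
E(n) = 2 + 2*n² (E(n) = (n² + n²) + 2 = 2*n² + 2 = 2 + 2*n²)
W(E(f(b(-5))²))³ = ((2 + 2*((-1 + 2*(-5))²)²)²)³ = ((2 + 2*((-1 - 10)²)²)²)³ = ((2 + 2*((-11)²)²)²)³ = ((2 + 2*121²)²)³ = ((2 + 2*14641)²)³ = ((2 + 29282)²)³ = (29284²)³ = 857552656³ = 630641271365499276246716416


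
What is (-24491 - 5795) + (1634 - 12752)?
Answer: -41404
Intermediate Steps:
(-24491 - 5795) + (1634 - 12752) = -30286 - 11118 = -41404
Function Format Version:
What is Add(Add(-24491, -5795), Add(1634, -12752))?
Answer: -41404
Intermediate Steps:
Add(Add(-24491, -5795), Add(1634, -12752)) = Add(-30286, -11118) = -41404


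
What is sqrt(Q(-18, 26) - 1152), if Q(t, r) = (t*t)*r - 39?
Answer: sqrt(7233) ≈ 85.047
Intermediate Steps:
Q(t, r) = -39 + r*t**2 (Q(t, r) = t**2*r - 39 = r*t**2 - 39 = -39 + r*t**2)
sqrt(Q(-18, 26) - 1152) = sqrt((-39 + 26*(-18)**2) - 1152) = sqrt((-39 + 26*324) - 1152) = sqrt((-39 + 8424) - 1152) = sqrt(8385 - 1152) = sqrt(7233)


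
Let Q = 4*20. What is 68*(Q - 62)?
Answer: 1224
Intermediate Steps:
Q = 80
68*(Q - 62) = 68*(80 - 62) = 68*18 = 1224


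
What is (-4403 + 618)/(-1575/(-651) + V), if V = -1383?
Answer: 117335/42798 ≈ 2.7416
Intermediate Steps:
(-4403 + 618)/(-1575/(-651) + V) = (-4403 + 618)/(-1575/(-651) - 1383) = -3785/(-1575*(-1/651) - 1383) = -3785/(75/31 - 1383) = -3785/(-42798/31) = -3785*(-31/42798) = 117335/42798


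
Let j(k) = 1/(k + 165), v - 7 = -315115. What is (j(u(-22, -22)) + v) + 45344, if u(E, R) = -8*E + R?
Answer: -86054715/319 ≈ -2.6976e+5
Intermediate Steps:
v = -315108 (v = 7 - 315115 = -315108)
u(E, R) = R - 8*E
j(k) = 1/(165 + k)
(j(u(-22, -22)) + v) + 45344 = (1/(165 + (-22 - 8*(-22))) - 315108) + 45344 = (1/(165 + (-22 + 176)) - 315108) + 45344 = (1/(165 + 154) - 315108) + 45344 = (1/319 - 315108) + 45344 = -100519451/319 + 45344 = -86054715/319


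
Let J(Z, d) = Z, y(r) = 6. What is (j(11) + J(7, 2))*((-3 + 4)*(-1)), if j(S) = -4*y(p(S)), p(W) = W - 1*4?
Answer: 17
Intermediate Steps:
p(W) = -4 + W (p(W) = W - 4 = -4 + W)
j(S) = -24 (j(S) = -4*6 = -24)
(j(11) + J(7, 2))*((-3 + 4)*(-1)) = (-24 + 7)*((-3 + 4)*(-1)) = -17*(-1) = 17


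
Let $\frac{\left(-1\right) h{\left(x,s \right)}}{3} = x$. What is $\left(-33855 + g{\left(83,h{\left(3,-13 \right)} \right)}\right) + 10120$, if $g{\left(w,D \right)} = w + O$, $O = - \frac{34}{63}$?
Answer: $- \frac{1490110}{63} \approx -23653.0$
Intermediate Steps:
$O = - \frac{34}{63}$ ($O = \left(-34\right) \frac{1}{63} = - \frac{34}{63} \approx -0.53968$)
$h{\left(x,s \right)} = - 3 x$
$g{\left(w,D \right)} = - \frac{34}{63} + w$ ($g{\left(w,D \right)} = w - \frac{34}{63} = - \frac{34}{63} + w$)
$\left(-33855 + g{\left(83,h{\left(3,-13 \right)} \right)}\right) + 10120 = \left(-33855 + \left(- \frac{34}{63} + 83\right)\right) + 10120 = \left(-33855 + \frac{5195}{63}\right) + 10120 = - \frac{2127670}{63} + 10120 = - \frac{1490110}{63}$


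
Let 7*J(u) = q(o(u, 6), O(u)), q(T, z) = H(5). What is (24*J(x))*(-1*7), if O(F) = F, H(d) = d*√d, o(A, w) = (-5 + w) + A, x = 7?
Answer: -120*√5 ≈ -268.33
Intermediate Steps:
o(A, w) = -5 + A + w
H(d) = d^(3/2)
q(T, z) = 5*√5 (q(T, z) = 5^(3/2) = 5*√5)
J(u) = 5*√5/7 (J(u) = (5*√5)/7 = 5*√5/7)
(24*J(x))*(-1*7) = (24*(5*√5/7))*(-1*7) = (120*√5/7)*(-7) = -120*√5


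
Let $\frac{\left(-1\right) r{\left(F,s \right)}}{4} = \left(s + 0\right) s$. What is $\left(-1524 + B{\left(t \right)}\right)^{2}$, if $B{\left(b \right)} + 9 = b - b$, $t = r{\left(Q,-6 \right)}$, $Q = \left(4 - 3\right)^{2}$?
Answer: $2350089$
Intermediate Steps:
$Q = 1$ ($Q = 1^{2} = 1$)
$r{\left(F,s \right)} = - 4 s^{2}$ ($r{\left(F,s \right)} = - 4 \left(s + 0\right) s = - 4 s s = - 4 s^{2}$)
$t = -144$ ($t = - 4 \left(-6\right)^{2} = \left(-4\right) 36 = -144$)
$B{\left(b \right)} = -9$ ($B{\left(b \right)} = -9 + \left(b - b\right) = -9 + 0 = -9$)
$\left(-1524 + B{\left(t \right)}\right)^{2} = \left(-1524 - 9\right)^{2} = \left(-1533\right)^{2} = 2350089$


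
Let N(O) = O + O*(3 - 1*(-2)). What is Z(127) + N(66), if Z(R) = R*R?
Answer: 16525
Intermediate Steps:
Z(R) = R²
N(O) = 6*O (N(O) = O + O*(3 + 2) = O + O*5 = O + 5*O = 6*O)
Z(127) + N(66) = 127² + 6*66 = 16129 + 396 = 16525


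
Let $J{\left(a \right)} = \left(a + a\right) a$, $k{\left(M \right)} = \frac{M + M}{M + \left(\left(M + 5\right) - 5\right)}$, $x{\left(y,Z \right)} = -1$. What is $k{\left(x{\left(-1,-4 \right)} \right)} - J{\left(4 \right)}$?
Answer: $-31$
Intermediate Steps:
$k{\left(M \right)} = 1$ ($k{\left(M \right)} = \frac{2 M}{M + \left(\left(5 + M\right) - 5\right)} = \frac{2 M}{M + M} = \frac{2 M}{2 M} = 2 M \frac{1}{2 M} = 1$)
$J{\left(a \right)} = 2 a^{2}$ ($J{\left(a \right)} = 2 a a = 2 a^{2}$)
$k{\left(x{\left(-1,-4 \right)} \right)} - J{\left(4 \right)} = 1 - 2 \cdot 4^{2} = 1 - 2 \cdot 16 = 1 - 32 = -31$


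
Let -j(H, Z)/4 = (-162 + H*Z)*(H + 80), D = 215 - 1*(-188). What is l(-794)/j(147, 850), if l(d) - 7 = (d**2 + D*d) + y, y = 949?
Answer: -155705/56653752 ≈ -0.0027484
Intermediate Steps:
D = 403 (D = 215 + 188 = 403)
l(d) = 956 + d**2 + 403*d (l(d) = 7 + ((d**2 + 403*d) + 949) = 7 + (949 + d**2 + 403*d) = 956 + d**2 + 403*d)
j(H, Z) = -4*(-162 + H*Z)*(80 + H) (j(H, Z) = -4*(-162 + H*Z)*(H + 80) = -4*(-162 + H*Z)*(80 + H))
l(-794)/j(147, 850) = (956 + (-794)**2 + 403*(-794))/(51840 + 648*147 - 320*147*850 - 4*850*147**2) = (956 + 630436 - 319982)/(51840 + 95256 - 39984000 - 4*850*21609) = 311410/(51840 + 95256 - 39984000 - 73470600) = 311410/(-113307504) = 311410*(-1/113307504) = -155705/56653752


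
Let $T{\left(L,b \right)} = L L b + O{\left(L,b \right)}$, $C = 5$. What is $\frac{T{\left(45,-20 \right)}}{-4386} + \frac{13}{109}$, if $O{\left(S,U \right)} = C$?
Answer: $\frac{4470973}{478074} \approx 9.3521$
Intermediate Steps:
$O{\left(S,U \right)} = 5$
$T{\left(L,b \right)} = 5 + b L^{2}$ ($T{\left(L,b \right)} = L L b + 5 = L^{2} b + 5 = b L^{2} + 5 = 5 + b L^{2}$)
$\frac{T{\left(45,-20 \right)}}{-4386} + \frac{13}{109} = \frac{5 - 20 \cdot 45^{2}}{-4386} + \frac{13}{109} = \left(5 - 40500\right) \left(- \frac{1}{4386}\right) + 13 \cdot \frac{1}{109} = \left(5 - 40500\right) \left(- \frac{1}{4386}\right) + \frac{13}{109} = \left(-40495\right) \left(- \frac{1}{4386}\right) + \frac{13}{109} = \frac{40495}{4386} + \frac{13}{109} = \frac{4470973}{478074}$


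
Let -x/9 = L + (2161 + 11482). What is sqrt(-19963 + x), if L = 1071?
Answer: I*sqrt(152389) ≈ 390.37*I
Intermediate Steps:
x = -132426 (x = -9*(1071 + (2161 + 11482)) = -9*(1071 + 13643) = -9*14714 = -132426)
sqrt(-19963 + x) = sqrt(-19963 - 132426) = sqrt(-152389) = I*sqrt(152389)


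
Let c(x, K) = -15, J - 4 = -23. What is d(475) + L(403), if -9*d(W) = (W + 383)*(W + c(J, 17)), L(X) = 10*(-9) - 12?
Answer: -131866/3 ≈ -43955.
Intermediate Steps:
J = -19 (J = 4 - 23 = -19)
L(X) = -102 (L(X) = -90 - 12 = -102)
d(W) = -(-15 + W)*(383 + W)/9 (d(W) = -(W + 383)*(W - 15)/9 = -(383 + W)*(-15 + W)/9 = -(-15 + W)*(383 + W)/9)
d(475) + L(403) = (1915/3 - 368/9*475 - 1/9*475**2) - 102 = (1915/3 - 174800/9 - 1/9*225625) - 102 = (1915/3 - 174800/9 - 225625/9) - 102 = -131560/3 - 102 = -131866/3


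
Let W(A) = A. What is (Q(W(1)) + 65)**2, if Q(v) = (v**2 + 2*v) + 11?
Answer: 6241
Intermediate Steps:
Q(v) = 11 + v**2 + 2*v
(Q(W(1)) + 65)**2 = ((11 + 1**2 + 2*1) + 65)**2 = ((11 + 1 + 2) + 65)**2 = (14 + 65)**2 = 79**2 = 6241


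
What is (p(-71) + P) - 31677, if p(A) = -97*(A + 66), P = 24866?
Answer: -6326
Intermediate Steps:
p(A) = -6402 - 97*A (p(A) = -97*(66 + A) = -6402 - 97*A)
(p(-71) + P) - 31677 = ((-6402 - 97*(-71)) + 24866) - 31677 = ((-6402 + 6887) + 24866) - 31677 = (485 + 24866) - 31677 = 25351 - 31677 = -6326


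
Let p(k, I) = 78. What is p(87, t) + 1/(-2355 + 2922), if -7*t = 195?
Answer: 44227/567 ≈ 78.002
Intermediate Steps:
t = -195/7 (t = -⅐*195 = -195/7 ≈ -27.857)
p(87, t) + 1/(-2355 + 2922) = 78 + 1/(-2355 + 2922) = 78 + 1/567 = 44227/567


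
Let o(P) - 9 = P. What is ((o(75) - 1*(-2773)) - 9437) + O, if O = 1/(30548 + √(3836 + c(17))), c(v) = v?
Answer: -6140301017032/933176451 - √3853/933176451 ≈ -6580.0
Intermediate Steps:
o(P) = 9 + P
O = 1/(30548 + √3853) (O = 1/(30548 + √(3836 + 17)) = 1/(30548 + √3853) ≈ 3.2669e-5)
((o(75) - 1*(-2773)) - 9437) + O = (((9 + 75) - 1*(-2773)) - 9437) + (30548/933176451 - √3853/933176451) = ((84 + 2773) - 9437) + (30548/933176451 - √3853/933176451) = (2857 - 9437) + (30548/933176451 - √3853/933176451) = -6580 + (30548/933176451 - √3853/933176451) = -6140301017032/933176451 - √3853/933176451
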